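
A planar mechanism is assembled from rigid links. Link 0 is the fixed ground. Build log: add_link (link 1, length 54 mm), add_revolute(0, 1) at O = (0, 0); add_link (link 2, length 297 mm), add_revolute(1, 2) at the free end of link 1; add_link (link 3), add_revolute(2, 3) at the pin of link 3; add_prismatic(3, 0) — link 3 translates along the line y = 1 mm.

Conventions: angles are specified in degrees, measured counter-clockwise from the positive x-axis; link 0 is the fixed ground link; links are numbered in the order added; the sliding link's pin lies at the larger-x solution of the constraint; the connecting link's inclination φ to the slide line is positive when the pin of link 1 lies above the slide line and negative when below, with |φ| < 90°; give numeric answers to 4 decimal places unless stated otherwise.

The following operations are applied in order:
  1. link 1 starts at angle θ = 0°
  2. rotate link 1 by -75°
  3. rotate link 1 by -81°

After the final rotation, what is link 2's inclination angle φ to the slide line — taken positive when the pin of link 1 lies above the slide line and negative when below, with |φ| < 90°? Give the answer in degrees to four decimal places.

geometry: r = 54 mm, L = 297 mm, e = 1 mm; θ starts at 0°
rotate link 1 by -75°: θ ← 0° -75° = -75°
rotate link 1 by -81°: θ ← -75° -81° = -156°
h = r sin θ − e = -21.963779 − 1 = -22.963779
sin φ = h / L = -22.963779 / 297 = -0.07731912
φ = arcsin(-0.07731912) = -4.434485°

-4.4345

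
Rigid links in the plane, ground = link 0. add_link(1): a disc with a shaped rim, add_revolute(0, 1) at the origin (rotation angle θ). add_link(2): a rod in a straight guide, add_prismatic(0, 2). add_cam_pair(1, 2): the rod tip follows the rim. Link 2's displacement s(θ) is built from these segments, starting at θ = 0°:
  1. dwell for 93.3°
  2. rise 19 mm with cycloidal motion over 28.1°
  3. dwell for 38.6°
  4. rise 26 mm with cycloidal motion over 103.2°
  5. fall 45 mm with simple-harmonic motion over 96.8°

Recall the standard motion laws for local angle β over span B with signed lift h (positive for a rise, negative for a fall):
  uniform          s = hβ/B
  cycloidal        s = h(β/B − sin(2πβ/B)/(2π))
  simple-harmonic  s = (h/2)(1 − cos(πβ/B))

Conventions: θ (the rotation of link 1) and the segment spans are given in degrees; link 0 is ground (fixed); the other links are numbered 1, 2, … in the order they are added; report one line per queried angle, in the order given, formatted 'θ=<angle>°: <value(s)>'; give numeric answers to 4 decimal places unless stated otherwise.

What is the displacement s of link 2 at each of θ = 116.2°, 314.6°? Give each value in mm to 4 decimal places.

segment 1 (0° to 93.3°, dwell): s unchanged at 0.0000
θ = 116.2° falls in segment 2 (93.3° to 121.4°, cycloidal, h = 19): β = 116.2 − 93.3 = 22.9°, B = 28.1°; Δs = 19·(0.8149 − sin(2π·0.8149)/(2π)) = 18.2596; s = 0.0000 + 18.2596 = 18.2596
segment 2 (93.3° to 121.4°, cycloidal, h = 19) is passed completely: s = 0.0000 + (19) = 19.0000
segment 3 (121.4° to 160°, dwell): s unchanged at 19.0000
segment 4 (160° to 263.2°, cycloidal, h = 26) is passed completely: s = 19.0000 + (26) = 45.0000
θ = 314.6° falls in segment 5 (263.2° to 360°, simple-harmonic, h = -45): β = 314.6 − 263.2 = 51.4°, B = 96.8°; Δs = -45/2·(1 − cos(π·0.5310)) = -24.6872; s = 45.0000 − 24.6872 = 20.3128

θ=116.2°: 18.2596
θ=314.6°: 20.3128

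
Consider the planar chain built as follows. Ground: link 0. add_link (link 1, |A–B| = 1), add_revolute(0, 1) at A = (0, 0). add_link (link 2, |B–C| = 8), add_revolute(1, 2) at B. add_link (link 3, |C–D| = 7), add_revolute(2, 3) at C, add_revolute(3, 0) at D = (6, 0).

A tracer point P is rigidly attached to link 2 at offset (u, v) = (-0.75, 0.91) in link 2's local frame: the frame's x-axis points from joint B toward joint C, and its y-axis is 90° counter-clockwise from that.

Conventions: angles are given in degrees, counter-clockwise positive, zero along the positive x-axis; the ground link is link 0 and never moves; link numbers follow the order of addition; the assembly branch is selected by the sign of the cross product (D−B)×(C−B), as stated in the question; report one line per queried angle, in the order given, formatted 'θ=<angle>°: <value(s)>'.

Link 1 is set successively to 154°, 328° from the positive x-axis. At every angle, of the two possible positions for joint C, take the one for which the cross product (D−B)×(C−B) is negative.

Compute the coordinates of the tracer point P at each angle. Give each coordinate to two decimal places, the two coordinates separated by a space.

A=(0,0), D=(6.00,0)
θ=154°: B = A + 1.00·(cos154°, sin154°) = (-0.8988, 0.4384)
θ=154°: |BD| = 6.9127
θ=154°: circle(B,8.00) ∩ circle(D,7.00): a=4.5413, h=6.5861
θ=154°:   candidates: C₊=(4.0510,6.7232) cross=45.528; C₋=(3.2157,-6.4224) cross=-45.528
θ=154°:   branch - wants cross < 0 → take C=(3.2157,-6.4224) (cross=-45.528)
θ=154°: ex = (C−B)/|BC| = (0.5143,-0.8576); ey = (0.8576,0.5143)
θ=154°: P = B + -0.75·ex + 0.91·ey = (-0.5041,1.5496)
θ=328°: B = A + 1.00·(cos328°, sin328°) = (0.8480, -0.5299)
θ=328°: |BD| = 5.1791
θ=328°: circle(B,8.00) ∩ circle(D,7.00): a=4.0377, h=6.9063
θ=328°:   candidates: C₊=(4.1579,6.7533) cross=35.769; C₋=(5.5712,-6.9869) cross=-35.769
θ=328°:   branch - wants cross < 0 → take C=(5.5712,-6.9869) (cross=-35.769)
θ=328°: ex = (C−B)/|BC| = (0.5904,-0.8071); ey = (0.8071,0.5904)
θ=328°: P = B + -0.75·ex + 0.91·ey = (1.1397,0.6127)

θ=154°: -0.50 1.55
θ=328°: 1.14 0.61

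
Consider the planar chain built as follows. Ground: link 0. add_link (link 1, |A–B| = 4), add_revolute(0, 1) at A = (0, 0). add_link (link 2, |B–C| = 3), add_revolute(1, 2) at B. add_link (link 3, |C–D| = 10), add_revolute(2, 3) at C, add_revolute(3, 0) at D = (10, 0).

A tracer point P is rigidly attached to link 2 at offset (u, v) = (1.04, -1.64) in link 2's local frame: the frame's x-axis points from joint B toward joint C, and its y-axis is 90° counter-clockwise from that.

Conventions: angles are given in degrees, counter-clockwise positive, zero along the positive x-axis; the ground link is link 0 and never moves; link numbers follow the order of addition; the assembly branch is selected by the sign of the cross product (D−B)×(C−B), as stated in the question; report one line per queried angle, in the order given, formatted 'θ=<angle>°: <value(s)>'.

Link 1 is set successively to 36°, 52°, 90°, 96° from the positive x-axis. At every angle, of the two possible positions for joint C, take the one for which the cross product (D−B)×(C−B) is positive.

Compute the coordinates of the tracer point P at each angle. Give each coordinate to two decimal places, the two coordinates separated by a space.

A=(0,0), D=(10.00,0)
θ=36°: B = A + 4.00·(cos36°, sin36°) = (3.2361, 2.3511)
θ=36°: |BD| = 7.1609
θ=36°: circle(B,3.00) ∩ circle(D,10.00): a=-2.7735, h=1.1436
θ=36°:   candidates: C₊=(0.9918,4.3419) cross=8.189; C₋=(0.2409,2.1816) cross=-8.189
θ=36°:   branch + wants cross > 0 → take C=(0.9918,4.3419) (cross=8.189)
θ=36°: ex = (C−B)/|BC| = (-0.7481,0.6636); ey = (-0.6636,-0.7481)
θ=36°: P = B + 1.04·ex + -1.64·ey = (3.5464,4.2681)
θ=52°: B = A + 4.00·(cos52°, sin52°) = (2.4626, 3.1520)
θ=52°: |BD| = 8.1699
θ=52°: circle(B,3.00) ∩ circle(D,10.00): a=-1.4843, h=2.6071
θ=52°:   candidates: C₊=(2.0991,6.1299) cross=21.300; C₋=(0.0874,1.3195) cross=-21.300
θ=52°:   branch + wants cross > 0 → take C=(2.0991,6.1299) (cross=21.300)
θ=52°: ex = (C−B)/|BC| = (-0.1212,0.9926); ey = (-0.9926,-0.1212)
θ=52°: P = B + 1.04·ex + -1.64·ey = (3.9645,4.3831)
θ=90°: B = A + 4.00·(cos90°, sin90°) = (0.0000, 4.0000)
θ=90°: |BD| = 10.7703
θ=90°: circle(B,3.00) ∩ circle(D,10.00): a=1.1606, h=2.7664
θ=90°:   candidates: C₊=(2.1050,6.1375) cross=29.795; C₋=(0.0502,1.0004) cross=-29.795
θ=90°:   branch + wants cross > 0 → take C=(2.1050,6.1375) (cross=29.795)
θ=90°: ex = (C−B)/|BC| = (0.7017,0.7125); ey = (-0.7125,0.7017)
θ=90°: P = B + 1.04·ex + -1.64·ey = (1.8982,3.5903)
θ=96°: B = A + 4.00·(cos96°, sin96°) = (-0.4181, 3.9781)
θ=96°: |BD| = 11.1518
θ=96°: circle(B,3.00) ∩ circle(D,10.00): a=1.4958, h=2.6005
θ=96°:   candidates: C₊=(1.9070,5.8739) cross=29.000; C₋=(0.0517,1.0151) cross=-29.000
θ=96°:   branch + wants cross > 0 → take C=(1.9070,5.8739) (cross=29.000)
θ=96°: ex = (C−B)/|BC| = (0.7750,0.6319); ey = (-0.6319,0.7750)
θ=96°: P = B + 1.04·ex + -1.64·ey = (1.4243,3.3643)

θ=36°: 3.55 4.27
θ=52°: 3.96 4.38
θ=90°: 1.90 3.59
θ=96°: 1.42 3.36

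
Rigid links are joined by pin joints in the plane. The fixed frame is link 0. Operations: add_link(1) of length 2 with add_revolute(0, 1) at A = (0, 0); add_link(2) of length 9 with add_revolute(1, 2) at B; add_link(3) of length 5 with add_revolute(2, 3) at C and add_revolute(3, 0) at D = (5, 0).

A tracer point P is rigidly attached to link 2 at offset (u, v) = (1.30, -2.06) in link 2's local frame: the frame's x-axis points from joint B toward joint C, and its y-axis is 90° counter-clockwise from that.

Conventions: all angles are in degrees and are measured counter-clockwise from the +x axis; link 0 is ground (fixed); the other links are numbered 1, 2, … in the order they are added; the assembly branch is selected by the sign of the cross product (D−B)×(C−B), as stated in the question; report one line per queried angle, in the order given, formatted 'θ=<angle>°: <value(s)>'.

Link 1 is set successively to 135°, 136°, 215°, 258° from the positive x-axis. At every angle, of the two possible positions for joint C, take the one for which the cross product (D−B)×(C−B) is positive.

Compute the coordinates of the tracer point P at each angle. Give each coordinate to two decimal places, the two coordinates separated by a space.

A=(0,0), D=(5.00,0)
θ=135°: B = A + 2.00·(cos135°, sin135°) = (-1.4142, 1.4142)
θ=135°: |BD| = 6.5683
θ=135°: circle(B,9.00) ∩ circle(D,5.00): a=7.5471, h=4.9033
θ=135°:   candidates: C₊=(7.0116,4.5775) cross=32.206; C₋=(4.9001,-4.9990) cross=-32.206
θ=135°:   branch + wants cross > 0 → take C=(7.0116,4.5775) (cross=32.206)
θ=135°: ex = (C−B)/|BC| = (0.9362,0.3515); ey = (-0.3515,0.9362)
θ=135°: P = B + 1.30·ex + -2.06·ey = (0.5269,-0.0574)
θ=136°: B = A + 2.00·(cos136°, sin136°) = (-1.4387, 1.3893)
θ=136°: |BD| = 6.5869
θ=136°: circle(B,9.00) ∩ circle(D,5.00): a=7.5443, h=4.9075
θ=136°:   candidates: C₊=(6.9710,4.5951) cross=32.325; C₋=(4.9008,-4.9990) cross=-32.325
θ=136°:   branch + wants cross > 0 → take C=(6.9710,4.5951) (cross=32.325)
θ=136°: ex = (C−B)/|BC| = (0.9344,0.3562); ey = (-0.3562,0.9344)
θ=136°: P = B + 1.30·ex + -2.06·ey = (0.5098,-0.0725)
θ=215°: B = A + 2.00·(cos215°, sin215°) = (-1.6383, -1.1472)
θ=215°: |BD| = 6.7367
θ=215°: circle(B,9.00) ∩ circle(D,5.00): a=7.5247, h=4.9375
θ=215°:   candidates: C₊=(4.9357,4.9996) cross=33.263; C₋=(6.6173,-4.7312) cross=-33.263
θ=215°:   branch + wants cross > 0 → take C=(4.9357,4.9996) (cross=33.263)
θ=215°: ex = (C−B)/|BC| = (0.7304,0.6830); ey = (-0.6830,0.7304)
θ=215°: P = B + 1.30·ex + -2.06·ey = (0.7182,-1.7640)
θ=258°: B = A + 2.00·(cos258°, sin258°) = (-0.4158, -1.9563)
θ=258°: |BD| = 5.7583
θ=258°: circle(B,9.00) ∩ circle(D,5.00): a=7.7417, h=4.5898
θ=258°:   candidates: C₊=(5.3061,4.9906) cross=26.430; C₋=(8.4247,-3.6430) cross=-26.430
θ=258°:   branch + wants cross > 0 → take C=(5.3061,4.9906) (cross=26.430)
θ=258°: ex = (C−B)/|BC| = (0.6358,0.7719); ey = (-0.7719,0.6358)
θ=258°: P = B + 1.30·ex + -2.06·ey = (2.0007,-2.2625)

θ=135°: 0.53 -0.06
θ=136°: 0.51 -0.07
θ=215°: 0.72 -1.76
θ=258°: 2.00 -2.26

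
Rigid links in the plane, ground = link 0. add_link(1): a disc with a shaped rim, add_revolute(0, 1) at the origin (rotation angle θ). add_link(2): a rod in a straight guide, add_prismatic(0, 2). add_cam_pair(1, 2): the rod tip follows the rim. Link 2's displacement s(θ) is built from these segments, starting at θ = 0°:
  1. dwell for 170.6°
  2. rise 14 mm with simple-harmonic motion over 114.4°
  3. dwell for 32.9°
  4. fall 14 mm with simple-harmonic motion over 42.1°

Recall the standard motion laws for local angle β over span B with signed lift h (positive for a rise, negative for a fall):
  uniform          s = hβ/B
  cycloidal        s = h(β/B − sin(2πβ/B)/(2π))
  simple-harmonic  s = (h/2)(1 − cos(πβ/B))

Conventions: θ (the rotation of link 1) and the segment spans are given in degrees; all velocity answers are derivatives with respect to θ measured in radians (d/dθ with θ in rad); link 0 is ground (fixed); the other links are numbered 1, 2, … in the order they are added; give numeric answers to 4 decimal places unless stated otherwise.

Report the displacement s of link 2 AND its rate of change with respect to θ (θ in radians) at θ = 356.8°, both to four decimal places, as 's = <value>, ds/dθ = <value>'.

segment 1 (0° to 170.6°, dwell): s unchanged at 0.0000
segment 2 (170.6° to 285°, simple-harmonic, h = 14) is passed completely: s = 0.0000 + (14) = 14.0000
segment 3 (285° to 317.9°, dwell): s unchanged at 14.0000
θ = 356.8° falls in segment 4 (317.9° to 360°, simple-harmonic, h = -14): β = 356.8 − 317.9 = 38.9°, B = 42.1°; Δs = -14/2·(1 − cos(π·0.9240)) = -13.8014; s = 14.0000 − 13.8014 = 0.1986
velocity in seg [317.9°–360°] (simple-harmonic), θ in radians: β = 38.9° = 0.6789 rad, B = 42.1° = 0.7348 rad; ds/dθ = (πh/(2B)) sin(πβ/B) = (π·(-14)/(2·0.7348)) sin(π·0.9240) = -7.078985 mm/rad

s = 0.1986, ds/dθ = -7.0790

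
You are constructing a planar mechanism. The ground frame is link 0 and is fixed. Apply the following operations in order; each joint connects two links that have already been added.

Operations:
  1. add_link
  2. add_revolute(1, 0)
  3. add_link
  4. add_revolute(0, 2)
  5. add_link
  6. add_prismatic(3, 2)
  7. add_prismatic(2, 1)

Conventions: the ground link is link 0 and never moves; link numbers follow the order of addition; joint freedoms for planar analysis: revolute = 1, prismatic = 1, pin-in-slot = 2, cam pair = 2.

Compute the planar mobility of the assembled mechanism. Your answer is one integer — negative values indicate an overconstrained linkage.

ground; <1,0,0>
#1 <2,0,0>
R:1↔0 J1 <2,1,0>
#2 <3,1,0>
R:0↔2 J1 <3,2,0>
#3 <4,2,0>
P:3↔2 J1 <4,3,0>
P:2↔1 J1 <4,4,0>
3×3 − 2×4 − 1×0 = 1

M = 1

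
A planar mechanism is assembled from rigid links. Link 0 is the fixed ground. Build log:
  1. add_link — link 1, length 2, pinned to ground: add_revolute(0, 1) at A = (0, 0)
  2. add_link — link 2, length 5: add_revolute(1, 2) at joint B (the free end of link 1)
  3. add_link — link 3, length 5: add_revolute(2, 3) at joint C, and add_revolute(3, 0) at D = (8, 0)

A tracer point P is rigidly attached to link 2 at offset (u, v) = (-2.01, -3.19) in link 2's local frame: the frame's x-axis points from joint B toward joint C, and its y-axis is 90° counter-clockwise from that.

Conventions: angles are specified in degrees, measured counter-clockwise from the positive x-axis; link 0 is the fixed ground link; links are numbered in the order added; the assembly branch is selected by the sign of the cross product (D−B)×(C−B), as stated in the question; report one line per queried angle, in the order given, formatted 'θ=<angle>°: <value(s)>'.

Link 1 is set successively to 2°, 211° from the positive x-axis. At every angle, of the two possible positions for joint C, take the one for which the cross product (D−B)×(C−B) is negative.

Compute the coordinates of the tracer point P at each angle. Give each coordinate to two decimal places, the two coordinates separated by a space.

A=(0,0), D=(8.00,0)
θ=2°: B = A + 2.00·(cos2°, sin2°) = (1.9988, 0.0698)
θ=2°: |BD| = 6.0016
θ=2°: circle(B,5.00) ∩ circle(D,5.00): a=3.0008, h=3.9994
θ=2°:   candidates: C₊=(5.0459,4.0340) cross=24.003; C₋=(4.9529,-3.9642) cross=-24.003
θ=2°:   branch - wants cross < 0 → take C=(4.9529,-3.9642) (cross=-24.003)
θ=2°: ex = (C−B)/|BC| = (0.5908,-0.8068); ey = (0.8068,0.5908)
θ=2°: P = B + -2.01·ex + -3.19·ey = (-1.7625,-0.1932)
θ=211°: B = A + 2.00·(cos211°, sin211°) = (-1.7143, -1.0301)
θ=211°: |BD| = 9.7688
θ=211°: circle(B,5.00) ∩ circle(D,5.00): a=4.8844, h=1.0690
θ=211°:   candidates: C₊=(3.0301,0.5480) cross=10.442; C₋=(3.2555,-1.5780) cross=-10.442
θ=211°:   branch - wants cross < 0 → take C=(3.2555,-1.5780) (cross=-10.442)
θ=211°: ex = (C−B)/|BC| = (0.9940,-0.1096); ey = (0.1096,0.9940)
θ=211°: P = B + -2.01·ex + -3.19·ey = (-4.0618,-3.9806)

θ=2°: -1.76 -0.19
θ=211°: -4.06 -3.98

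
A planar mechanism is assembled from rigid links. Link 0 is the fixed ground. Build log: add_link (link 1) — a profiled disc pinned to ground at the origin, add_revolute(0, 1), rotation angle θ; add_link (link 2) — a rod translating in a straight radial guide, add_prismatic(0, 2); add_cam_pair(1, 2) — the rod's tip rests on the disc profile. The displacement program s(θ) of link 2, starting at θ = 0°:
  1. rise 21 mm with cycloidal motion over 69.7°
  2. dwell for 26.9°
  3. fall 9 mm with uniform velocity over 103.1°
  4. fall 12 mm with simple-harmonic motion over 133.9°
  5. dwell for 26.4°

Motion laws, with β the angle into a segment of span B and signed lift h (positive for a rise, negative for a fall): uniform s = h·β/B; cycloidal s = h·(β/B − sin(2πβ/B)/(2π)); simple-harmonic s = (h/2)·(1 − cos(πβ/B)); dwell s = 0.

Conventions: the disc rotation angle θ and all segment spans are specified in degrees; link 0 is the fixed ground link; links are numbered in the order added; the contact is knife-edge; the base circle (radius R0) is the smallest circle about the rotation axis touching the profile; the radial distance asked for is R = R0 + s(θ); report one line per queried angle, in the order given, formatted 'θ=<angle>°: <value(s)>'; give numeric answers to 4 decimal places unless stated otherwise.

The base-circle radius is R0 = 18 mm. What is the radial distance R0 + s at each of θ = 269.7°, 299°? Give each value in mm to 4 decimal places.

seg 1 [0°–69.7°] cycloidal, h=21: full span → s += 21 → s = 21.0000
seg 2 [69.7°–96.6°] dwell: s stays 21.0000
seg 3 [96.6°–199.7°] uniform, h=-9: full span → s += -9 → s = 12.0000
seg 4 [199.7°–333.6°] simple-harmonic, h=-12: θ=269.7° here. β=70, B=133.9. -12/2·(1 − cos(π·0.5228)) = -6.4290 → s = 5.5710
seg 4 [199.7°–333.6°] simple-harmonic, h=-12: θ=299° here. β=99.3, B=133.9. -12/2·(1 − cos(π·0.7416)) = -10.1292 → s = 1.8708
θ=269.7°: R = R0 + s = 18 + 5.5710 = 23.5710
θ=299°: R = R0 + s = 18 + 1.8708 = 19.8708

θ=269.7°: 23.5710
θ=299°: 19.8708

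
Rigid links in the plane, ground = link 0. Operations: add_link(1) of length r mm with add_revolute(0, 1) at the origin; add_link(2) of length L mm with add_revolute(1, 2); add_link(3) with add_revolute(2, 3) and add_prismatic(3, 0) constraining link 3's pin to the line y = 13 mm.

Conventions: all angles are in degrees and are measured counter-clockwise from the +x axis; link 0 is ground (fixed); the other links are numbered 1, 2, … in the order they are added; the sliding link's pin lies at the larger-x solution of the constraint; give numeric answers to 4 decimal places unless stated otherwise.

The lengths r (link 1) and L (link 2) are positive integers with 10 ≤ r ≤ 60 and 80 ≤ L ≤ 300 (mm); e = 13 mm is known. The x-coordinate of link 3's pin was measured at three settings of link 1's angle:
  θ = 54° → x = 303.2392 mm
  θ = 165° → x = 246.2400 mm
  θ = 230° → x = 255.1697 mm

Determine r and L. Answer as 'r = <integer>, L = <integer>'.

constraint per measurement: (x − r cos θ)² + (r sin θ − e)² = L²
subtracting the θ₁ and θ₂ equations cancels the r² and L² terms:
r = (x₁² − x₂²) / (2[(x₁cos θ₁ + e sin θ₁) − (x₂cos θ₂ + e sin θ₂)]) = 37.0000 → r = 37
L² = (x₁ − r cos θ₁)² + (r sin θ₁ − e)² = 79524.0129 → L = 282.0000 → L = 282
check at θ₃=230°: x = 255.1697 (printed 255.1697) ✓

r = 37, L = 282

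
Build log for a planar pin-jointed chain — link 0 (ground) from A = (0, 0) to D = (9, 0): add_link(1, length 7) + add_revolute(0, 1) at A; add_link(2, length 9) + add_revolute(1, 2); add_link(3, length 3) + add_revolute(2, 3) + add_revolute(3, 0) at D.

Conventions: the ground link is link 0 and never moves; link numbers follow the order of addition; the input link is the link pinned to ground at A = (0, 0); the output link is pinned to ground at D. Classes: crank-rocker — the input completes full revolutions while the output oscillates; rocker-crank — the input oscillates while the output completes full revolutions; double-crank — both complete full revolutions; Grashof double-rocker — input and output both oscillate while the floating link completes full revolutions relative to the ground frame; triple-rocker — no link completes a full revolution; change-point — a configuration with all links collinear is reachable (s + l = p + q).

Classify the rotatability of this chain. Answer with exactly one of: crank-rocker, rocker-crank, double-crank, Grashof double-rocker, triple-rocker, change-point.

lengths: ground=9, input=7, coupler=9, output=3
sorted: s=3 (shortest), l=9 (longest), p+q=16
s + l = 12 vs p + q = 16
s + l < p + q (Grashof) with shortest = output link → rocker-crank

rocker-crank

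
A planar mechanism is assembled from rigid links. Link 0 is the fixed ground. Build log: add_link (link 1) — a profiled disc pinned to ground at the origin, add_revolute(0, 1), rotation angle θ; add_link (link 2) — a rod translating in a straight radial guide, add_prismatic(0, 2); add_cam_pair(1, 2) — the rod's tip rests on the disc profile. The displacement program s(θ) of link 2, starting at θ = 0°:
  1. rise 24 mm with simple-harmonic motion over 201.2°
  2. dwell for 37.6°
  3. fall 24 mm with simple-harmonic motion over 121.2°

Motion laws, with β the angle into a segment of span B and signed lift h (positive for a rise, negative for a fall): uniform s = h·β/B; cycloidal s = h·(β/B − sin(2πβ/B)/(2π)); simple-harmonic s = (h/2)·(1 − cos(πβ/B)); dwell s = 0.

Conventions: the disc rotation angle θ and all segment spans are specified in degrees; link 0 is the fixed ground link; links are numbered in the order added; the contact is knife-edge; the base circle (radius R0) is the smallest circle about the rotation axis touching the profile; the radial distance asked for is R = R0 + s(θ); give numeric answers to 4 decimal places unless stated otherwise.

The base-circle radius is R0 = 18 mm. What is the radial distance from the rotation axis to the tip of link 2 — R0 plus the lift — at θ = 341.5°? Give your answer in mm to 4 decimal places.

seg 1 [0°–201.2°] simple-harmonic, h=24: full span → s += 24 → s = 24.0000
seg 2 [201.2°–238.8°] dwell: s stays 24.0000
seg 3 [238.8°–360°] simple-harmonic, h=-24: θ=341.5° here. β=102.7, B=121.2. -24/2·(1 − cos(π·0.8474)) = -22.6465 → s = 1.3535
R = R0 + s = 18 + 1.3535 = 19.3535

19.3535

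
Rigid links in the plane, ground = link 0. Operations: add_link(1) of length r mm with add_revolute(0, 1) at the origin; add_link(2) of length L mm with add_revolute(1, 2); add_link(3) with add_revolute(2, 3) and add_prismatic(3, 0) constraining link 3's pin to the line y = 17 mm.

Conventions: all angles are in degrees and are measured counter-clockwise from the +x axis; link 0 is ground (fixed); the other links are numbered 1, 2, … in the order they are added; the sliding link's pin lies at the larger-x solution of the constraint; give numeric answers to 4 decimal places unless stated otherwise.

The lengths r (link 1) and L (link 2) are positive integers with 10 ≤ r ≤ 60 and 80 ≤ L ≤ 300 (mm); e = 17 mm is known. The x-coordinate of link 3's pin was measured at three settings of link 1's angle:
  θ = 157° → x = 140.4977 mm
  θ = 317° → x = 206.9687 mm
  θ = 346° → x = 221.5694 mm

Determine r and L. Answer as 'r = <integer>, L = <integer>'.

constraint per measurement: (x − r cos θ)² + (r sin θ − e)² = L²
subtracting the θ₁ and θ₂ equations cancels the r² and L² terms:
r = (x₁² − x₂²) / (2[(x₁cos θ₁ + e sin θ₁) − (x₂cos θ₂ + e sin θ₂)]) = 44.0000 → r = 44
L² = (x₁ − r cos θ₁)² + (r sin θ₁ − e)² = 32761.0056 → L = 181.0000 → L = 181
check at θ₃=346°: x = 221.5694 (printed 221.5694) ✓

r = 44, L = 181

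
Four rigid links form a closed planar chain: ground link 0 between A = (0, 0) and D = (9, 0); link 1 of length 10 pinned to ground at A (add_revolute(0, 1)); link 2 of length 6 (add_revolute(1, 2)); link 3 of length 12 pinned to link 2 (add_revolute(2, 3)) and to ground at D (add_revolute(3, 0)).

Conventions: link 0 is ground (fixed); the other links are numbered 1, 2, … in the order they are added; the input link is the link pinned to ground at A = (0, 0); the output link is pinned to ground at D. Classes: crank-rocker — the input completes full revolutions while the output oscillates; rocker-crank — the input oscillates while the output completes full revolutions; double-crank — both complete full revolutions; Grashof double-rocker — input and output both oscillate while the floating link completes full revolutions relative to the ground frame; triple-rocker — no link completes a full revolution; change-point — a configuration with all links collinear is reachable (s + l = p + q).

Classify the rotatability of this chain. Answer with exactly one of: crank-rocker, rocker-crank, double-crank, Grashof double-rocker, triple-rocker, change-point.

lengths: ground=9, input=10, coupler=6, output=12
sorted: s=6 (shortest), l=12 (longest), p+q=19
s + l = 18 vs p + q = 19
s + l < p + q (Grashof) with shortest = coupler link → Grashof double-rocker

Grashof double-rocker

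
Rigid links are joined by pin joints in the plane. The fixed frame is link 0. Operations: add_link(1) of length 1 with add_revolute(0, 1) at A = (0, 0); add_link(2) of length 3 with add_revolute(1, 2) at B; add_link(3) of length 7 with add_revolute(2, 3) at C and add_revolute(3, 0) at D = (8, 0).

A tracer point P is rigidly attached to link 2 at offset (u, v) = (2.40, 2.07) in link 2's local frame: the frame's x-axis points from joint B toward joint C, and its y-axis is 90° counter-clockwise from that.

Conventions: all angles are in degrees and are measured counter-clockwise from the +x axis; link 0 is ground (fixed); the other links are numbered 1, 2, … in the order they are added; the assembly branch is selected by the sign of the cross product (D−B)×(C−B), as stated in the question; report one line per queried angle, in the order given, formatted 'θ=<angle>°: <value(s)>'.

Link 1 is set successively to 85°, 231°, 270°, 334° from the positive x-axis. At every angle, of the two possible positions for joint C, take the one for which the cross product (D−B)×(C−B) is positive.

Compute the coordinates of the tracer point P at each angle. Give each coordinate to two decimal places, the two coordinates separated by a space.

A=(0,0), D=(8.00,0)
θ=85°: B = A + 1.00·(cos85°, sin85°) = (0.0872, 0.9962)
θ=85°: |BD| = 7.9753
θ=85°: circle(B,3.00) ∩ circle(D,7.00): a=1.4799, h=2.6096
θ=85°:   candidates: C₊=(1.8814,3.4005) cross=20.812; C₋=(1.2295,-1.7778) cross=-20.812
θ=85°:   branch + wants cross > 0 → take C=(1.8814,3.4005) (cross=20.812)
θ=85°: ex = (C−B)/|BC| = (0.5981,0.8014); ey = (-0.8014,0.5981)
θ=85°: P = B + 2.40·ex + 2.07·ey = (-0.1364,4.1577)
θ=231°: B = A + 1.00·(cos231°, sin231°) = (-0.6293, -0.7771)
θ=231°: |BD| = 8.6642
θ=231°: circle(B,3.00) ∩ circle(D,7.00): a=2.0238, h=2.2146
θ=231°:   candidates: C₊=(1.1877,1.6100) cross=19.188; C₋=(1.5849,-2.8013) cross=-19.188
θ=231°:   branch + wants cross > 0 → take C=(1.1877,1.6100) (cross=19.188)
θ=231°: ex = (C−B)/|BC| = (0.6057,0.7957); ey = (-0.7957,0.6057)
θ=231°: P = B + 2.40·ex + 2.07·ey = (-0.8229,2.3863)
θ=270°: B = A + 1.00·(cos270°, sin270°) = (-0.0000, -1.0000)
θ=270°: |BD| = 8.0623
θ=270°: circle(B,3.00) ∩ circle(D,7.00): a=1.5504, h=2.5683
θ=270°:   candidates: C₊=(1.2199,1.7408) cross=20.706; C₋=(1.8570,-3.3562) cross=-20.706
θ=270°:   branch + wants cross > 0 → take C=(1.2199,1.7408) (cross=20.706)
θ=270°: ex = (C−B)/|BC| = (0.4066,0.9136); ey = (-0.9136,0.4066)
θ=270°: P = B + 2.40·ex + 2.07·ey = (-0.9152,2.0344)
θ=334°: B = A + 1.00·(cos334°, sin334°) = (0.8988, -0.4384)
θ=334°: |BD| = 7.1147
θ=334°: circle(B,3.00) ∩ circle(D,7.00): a=0.7463, h=2.9057
θ=334°:   candidates: C₊=(1.4646,2.5078) cross=20.673; C₋=(1.8227,-3.2926) cross=-20.673
θ=334°:   branch + wants cross > 0 → take C=(1.4646,2.5078) (cross=20.673)
θ=334°: ex = (C−B)/|BC| = (0.1886,0.9821); ey = (-0.9821,0.1886)
θ=334°: P = B + 2.40·ex + 2.07·ey = (-0.6814,2.3090)

θ=85°: -0.14 4.16
θ=231°: -0.82 2.39
θ=270°: -0.92 2.03
θ=334°: -0.68 2.31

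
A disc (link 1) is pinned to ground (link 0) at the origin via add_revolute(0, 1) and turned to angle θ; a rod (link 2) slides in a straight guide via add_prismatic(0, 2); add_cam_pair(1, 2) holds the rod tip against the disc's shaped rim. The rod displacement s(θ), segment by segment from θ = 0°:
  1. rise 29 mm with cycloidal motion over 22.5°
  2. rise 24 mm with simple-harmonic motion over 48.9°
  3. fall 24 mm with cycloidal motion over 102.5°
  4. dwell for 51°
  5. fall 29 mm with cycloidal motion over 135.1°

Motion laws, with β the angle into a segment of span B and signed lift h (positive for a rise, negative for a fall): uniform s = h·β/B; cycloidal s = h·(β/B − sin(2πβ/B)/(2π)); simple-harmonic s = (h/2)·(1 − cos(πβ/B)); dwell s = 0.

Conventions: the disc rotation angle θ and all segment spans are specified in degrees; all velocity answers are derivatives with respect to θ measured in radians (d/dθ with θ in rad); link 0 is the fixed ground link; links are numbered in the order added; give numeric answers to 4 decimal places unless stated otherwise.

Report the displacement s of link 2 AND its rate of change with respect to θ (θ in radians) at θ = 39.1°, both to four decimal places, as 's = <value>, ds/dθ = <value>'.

segment 1 (0° to 22.5°, cycloidal, h = 29) is passed completely: s = 0.0000 + (29) = 29.0000
θ = 39.1° falls in segment 2 (22.5° to 71.4°, simple-harmonic, h = 24): β = 39.1 − 22.5 = 16.6°, B = 48.9°; Δs = 24/2·(1 − cos(π·0.3395)) = 6.2014; s = 29.0000 + 6.2014 = 35.2014
velocity in seg [22.5°–71.4°] (simple-harmonic), θ in radians: β = 16.6° = 0.2897 rad, B = 48.9° = 0.8535 rad; ds/dθ = (πh/(2B)) sin(πβ/B) = (π·24/(2·0.8535)) sin(π·0.3395) = 38.672426 mm/rad

s = 35.2014, ds/dθ = 38.6724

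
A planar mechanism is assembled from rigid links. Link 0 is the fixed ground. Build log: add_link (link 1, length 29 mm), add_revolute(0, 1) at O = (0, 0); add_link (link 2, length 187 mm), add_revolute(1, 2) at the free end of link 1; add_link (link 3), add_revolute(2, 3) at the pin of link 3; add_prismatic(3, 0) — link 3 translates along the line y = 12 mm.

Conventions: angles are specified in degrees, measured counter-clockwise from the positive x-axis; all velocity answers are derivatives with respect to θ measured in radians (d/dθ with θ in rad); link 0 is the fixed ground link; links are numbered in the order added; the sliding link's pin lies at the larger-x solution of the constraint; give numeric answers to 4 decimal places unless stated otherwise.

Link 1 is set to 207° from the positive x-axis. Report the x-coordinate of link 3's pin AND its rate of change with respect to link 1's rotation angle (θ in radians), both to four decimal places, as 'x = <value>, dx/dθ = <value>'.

geometry: r = 29 mm, L = 187 mm, e = 12 mm
crank pin P = (r cos θ, r sin θ) = (-25.839189, -13.165724)
h = r sin θ − e = -13.165724 − 12 = -25.165724
x = r cos θ + √(L² − h²) = -25.839189 + 185.298911 = 159.459722
dx/dθ = −r sin θ − h·r cos θ/√(L² − h²) (θ in radians; h = -25.165724) = 9.656465

x = 159.4597, dx/dθ = 9.6565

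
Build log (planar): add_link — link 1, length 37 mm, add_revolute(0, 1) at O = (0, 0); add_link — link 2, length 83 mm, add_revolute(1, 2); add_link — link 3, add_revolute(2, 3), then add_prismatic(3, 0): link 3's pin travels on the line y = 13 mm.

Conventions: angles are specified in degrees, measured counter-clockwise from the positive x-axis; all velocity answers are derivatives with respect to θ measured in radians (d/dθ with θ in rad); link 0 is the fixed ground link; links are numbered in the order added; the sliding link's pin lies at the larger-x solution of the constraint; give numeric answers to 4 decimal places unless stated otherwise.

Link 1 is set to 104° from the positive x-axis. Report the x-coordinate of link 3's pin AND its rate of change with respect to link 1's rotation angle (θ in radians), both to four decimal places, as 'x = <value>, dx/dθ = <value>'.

geometry: r = 37 mm, L = 83 mm, e = 13 mm
crank pin P = (r cos θ, r sin θ) = (-8.951110, 35.900942)
h = r sin θ − e = 35.900942 − 13 = 22.900942
x = r cos θ + √(L² − h²) = -8.951110 + 79.778110 = 70.827000
dx/dθ = −r sin θ − h·r cos θ/√(L² − h²) (θ in radians; h = 22.900942) = -33.331454

x = 70.8270, dx/dθ = -33.3315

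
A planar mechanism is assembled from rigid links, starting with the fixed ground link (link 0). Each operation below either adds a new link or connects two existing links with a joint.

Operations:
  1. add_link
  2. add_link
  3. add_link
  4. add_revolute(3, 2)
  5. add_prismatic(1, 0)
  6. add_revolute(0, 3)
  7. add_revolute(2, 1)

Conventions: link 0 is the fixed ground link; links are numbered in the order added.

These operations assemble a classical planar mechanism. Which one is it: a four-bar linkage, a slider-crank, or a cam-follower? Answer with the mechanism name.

links: 4 (incl. ground); joints: 3 revolute, 1 prismatic, 0 higher (cam) pair, forming one closed loop
4 links, 3 revolutes + 1 prismatic in one loop → slider-crank

slider-crank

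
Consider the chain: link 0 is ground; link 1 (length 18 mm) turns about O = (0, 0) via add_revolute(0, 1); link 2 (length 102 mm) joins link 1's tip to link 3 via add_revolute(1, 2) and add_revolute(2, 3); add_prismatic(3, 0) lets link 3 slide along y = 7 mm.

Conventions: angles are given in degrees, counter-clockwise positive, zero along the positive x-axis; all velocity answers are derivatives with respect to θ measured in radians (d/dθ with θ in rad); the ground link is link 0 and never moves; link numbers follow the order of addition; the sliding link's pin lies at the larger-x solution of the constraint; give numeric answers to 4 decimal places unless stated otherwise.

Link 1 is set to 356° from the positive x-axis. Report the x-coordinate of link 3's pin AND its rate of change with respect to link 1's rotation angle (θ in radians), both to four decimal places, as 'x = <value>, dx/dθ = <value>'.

geometry: r = 18 mm, L = 102 mm, e = 7 mm
crank pin P = (r cos θ, r sin θ) = (17.956153, -1.255617)
h = r sin θ − e = -1.255617 − 7 = -8.255617
x = r cos θ + √(L² − h²) = 17.956153 + 101.665357 = 119.621510
dx/dθ = −r sin θ − h·r cos θ/√(L² − h²) (θ in radians; h = -8.255617) = 2.713725

x = 119.6215, dx/dθ = 2.7137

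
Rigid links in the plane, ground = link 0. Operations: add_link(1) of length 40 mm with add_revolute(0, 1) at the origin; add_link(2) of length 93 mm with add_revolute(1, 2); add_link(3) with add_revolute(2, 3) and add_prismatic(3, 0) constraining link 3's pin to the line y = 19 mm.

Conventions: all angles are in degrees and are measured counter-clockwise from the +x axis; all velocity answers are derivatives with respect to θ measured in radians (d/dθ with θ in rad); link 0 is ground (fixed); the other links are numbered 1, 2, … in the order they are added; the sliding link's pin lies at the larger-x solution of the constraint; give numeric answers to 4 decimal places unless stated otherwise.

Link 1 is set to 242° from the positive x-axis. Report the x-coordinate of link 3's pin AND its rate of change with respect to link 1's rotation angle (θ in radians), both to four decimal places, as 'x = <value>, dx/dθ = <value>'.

geometry: r = 40 mm, L = 93 mm, e = 19 mm
crank pin P = (r cos θ, r sin θ) = (-18.778863, -35.317904)
h = r sin θ − e = -35.317904 − 19 = -54.317904
x = r cos θ + √(L² − h²) = -18.778863 + 75.488842 = 56.709980
dx/dθ = −r sin θ − h·r cos θ/√(L² − h²) (θ in radians; h = -54.317904) = 21.805596

x = 56.7100, dx/dθ = 21.8056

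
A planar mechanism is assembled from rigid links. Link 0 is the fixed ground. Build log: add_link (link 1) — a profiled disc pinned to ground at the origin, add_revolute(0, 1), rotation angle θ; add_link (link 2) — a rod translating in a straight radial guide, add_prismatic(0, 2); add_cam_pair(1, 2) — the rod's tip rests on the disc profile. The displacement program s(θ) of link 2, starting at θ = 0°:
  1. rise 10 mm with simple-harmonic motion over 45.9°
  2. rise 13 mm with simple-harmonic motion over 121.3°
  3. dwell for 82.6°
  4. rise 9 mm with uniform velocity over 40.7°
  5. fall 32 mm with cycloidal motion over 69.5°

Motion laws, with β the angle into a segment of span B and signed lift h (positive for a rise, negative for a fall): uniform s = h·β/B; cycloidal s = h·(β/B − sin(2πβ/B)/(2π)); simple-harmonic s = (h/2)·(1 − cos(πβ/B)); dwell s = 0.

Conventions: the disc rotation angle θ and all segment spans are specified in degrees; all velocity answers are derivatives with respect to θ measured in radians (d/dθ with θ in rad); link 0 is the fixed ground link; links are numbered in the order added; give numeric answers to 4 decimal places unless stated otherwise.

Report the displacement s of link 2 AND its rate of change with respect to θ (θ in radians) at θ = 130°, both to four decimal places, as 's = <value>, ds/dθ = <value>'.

seg 1 [0°–45.9°] simple-harmonic, h=10: full span → s += 10 → s = 10.0000
seg 2 [45.9°–167.2°] simple-harmonic, h=13: θ=130° here. β=84.1, B=121.3. 13/2·(1 − cos(π·0.6933)) = 10.2095 → s = 20.2095
velocity in seg [45.9°–167.2°] (simple-harmonic), θ in radians: β = 84.1° = 1.4678 rad, B = 121.3° = 2.1171 rad; ds/dθ = (πh/(2B)) sin(πβ/B) = (π·13/(2·2.1171)) sin(π·0.6933) = 7.920591 mm/rad

s = 20.2095, ds/dθ = 7.9206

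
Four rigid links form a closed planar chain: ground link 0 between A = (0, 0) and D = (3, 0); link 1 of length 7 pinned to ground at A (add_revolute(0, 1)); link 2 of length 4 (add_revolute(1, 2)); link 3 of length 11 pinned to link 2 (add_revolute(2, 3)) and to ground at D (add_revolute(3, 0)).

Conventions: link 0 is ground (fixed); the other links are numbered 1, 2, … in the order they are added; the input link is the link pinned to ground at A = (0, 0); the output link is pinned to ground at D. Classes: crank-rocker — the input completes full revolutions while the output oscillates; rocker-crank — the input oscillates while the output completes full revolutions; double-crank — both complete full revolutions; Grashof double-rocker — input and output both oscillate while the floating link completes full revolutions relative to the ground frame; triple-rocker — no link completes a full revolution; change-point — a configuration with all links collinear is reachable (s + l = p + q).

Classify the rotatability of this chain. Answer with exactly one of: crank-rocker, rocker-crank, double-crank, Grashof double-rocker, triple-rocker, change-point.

lengths: ground=3, input=7, coupler=4, output=11
sorted: s=3 (shortest), l=11 (longest), p+q=11
s + l = 14 vs p + q = 11
s + l > p + q → non-Grashof → no link fully rotates → triple-rocker

triple-rocker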